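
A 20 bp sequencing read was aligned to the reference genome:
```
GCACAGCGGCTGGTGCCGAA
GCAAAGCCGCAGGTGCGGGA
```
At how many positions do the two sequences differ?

5

Mismatches (1-based): position 4: C→A; position 8: G→C; position 11: T→A; position 17: C→G; position 19: A→G.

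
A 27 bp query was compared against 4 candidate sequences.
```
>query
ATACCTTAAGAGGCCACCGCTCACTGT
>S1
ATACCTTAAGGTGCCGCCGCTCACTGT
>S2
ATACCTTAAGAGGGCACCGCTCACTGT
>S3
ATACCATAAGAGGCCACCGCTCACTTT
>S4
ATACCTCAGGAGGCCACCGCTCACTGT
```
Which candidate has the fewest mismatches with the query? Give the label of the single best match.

S1 differs at 3 sites; S2 differs at 1 site; S3 differs at 2 sites; S4 differs at 2 sites. The closest is S2.

S2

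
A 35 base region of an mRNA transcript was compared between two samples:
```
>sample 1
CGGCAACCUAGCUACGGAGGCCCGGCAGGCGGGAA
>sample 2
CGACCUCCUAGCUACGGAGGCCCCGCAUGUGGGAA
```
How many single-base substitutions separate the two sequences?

6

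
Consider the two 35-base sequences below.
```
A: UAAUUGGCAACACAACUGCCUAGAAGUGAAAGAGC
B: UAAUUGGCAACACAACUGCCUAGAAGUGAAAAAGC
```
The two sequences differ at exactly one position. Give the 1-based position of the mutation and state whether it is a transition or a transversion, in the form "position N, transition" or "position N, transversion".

The sequences differ only at position 32: G→A (purine→purine), a transition.

position 32, transition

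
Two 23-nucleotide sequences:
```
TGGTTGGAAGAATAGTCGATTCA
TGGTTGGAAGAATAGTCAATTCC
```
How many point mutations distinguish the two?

2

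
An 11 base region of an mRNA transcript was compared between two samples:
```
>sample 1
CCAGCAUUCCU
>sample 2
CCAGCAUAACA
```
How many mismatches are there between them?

The sequences differ at positions 8, 9, 11 (1-based) — 3 in total.

3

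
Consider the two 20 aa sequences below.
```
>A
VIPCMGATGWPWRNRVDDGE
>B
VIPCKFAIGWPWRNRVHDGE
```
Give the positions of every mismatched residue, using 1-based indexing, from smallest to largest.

5, 6, 8, 17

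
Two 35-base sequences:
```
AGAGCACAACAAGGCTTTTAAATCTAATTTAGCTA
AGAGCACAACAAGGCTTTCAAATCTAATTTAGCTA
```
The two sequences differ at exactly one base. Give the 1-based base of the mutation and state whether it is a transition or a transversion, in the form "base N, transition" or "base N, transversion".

Base 19 changes T→C. T is a pyrimidine and C is a pyrimidine, so this is a transition.

base 19, transition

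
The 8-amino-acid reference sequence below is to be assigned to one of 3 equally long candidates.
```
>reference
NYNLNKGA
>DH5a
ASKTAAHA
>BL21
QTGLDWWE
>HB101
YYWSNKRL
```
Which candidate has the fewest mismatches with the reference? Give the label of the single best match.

Hamming distances to reference — DH5a: 7; BL21: 7; HB101: 5.
Smallest is HB101 with 5 mismatches.

HB101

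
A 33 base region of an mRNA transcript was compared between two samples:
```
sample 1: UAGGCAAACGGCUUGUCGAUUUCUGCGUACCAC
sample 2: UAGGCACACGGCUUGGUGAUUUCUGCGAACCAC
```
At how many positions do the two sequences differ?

4

Mismatches (1-based): position 7: A→C; position 16: U→G; position 17: C→U; position 28: U→A.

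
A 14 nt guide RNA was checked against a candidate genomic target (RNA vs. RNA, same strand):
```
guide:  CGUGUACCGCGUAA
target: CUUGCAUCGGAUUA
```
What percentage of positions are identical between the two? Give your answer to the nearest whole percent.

57%

Mismatches at positions 2, 5, 7, 10, 11, 13 (1-based): 6 of 14.
Identical positions: 8/14 = 57.14% → 57%.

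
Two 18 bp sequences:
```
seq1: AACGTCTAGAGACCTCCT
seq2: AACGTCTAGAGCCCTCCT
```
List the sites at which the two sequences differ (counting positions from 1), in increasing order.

Scanning 1-based: 12: A/C.

12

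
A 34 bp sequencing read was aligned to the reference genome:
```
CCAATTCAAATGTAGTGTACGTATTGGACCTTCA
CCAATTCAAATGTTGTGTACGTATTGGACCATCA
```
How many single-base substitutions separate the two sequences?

2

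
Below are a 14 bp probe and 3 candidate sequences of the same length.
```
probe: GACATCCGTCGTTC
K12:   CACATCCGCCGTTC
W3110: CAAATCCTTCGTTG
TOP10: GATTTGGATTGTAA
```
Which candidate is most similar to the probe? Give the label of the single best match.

K12 differs at 2 positions; W3110 differs at 4 positions; TOP10 differs at 8 positions. The closest is K12.

K12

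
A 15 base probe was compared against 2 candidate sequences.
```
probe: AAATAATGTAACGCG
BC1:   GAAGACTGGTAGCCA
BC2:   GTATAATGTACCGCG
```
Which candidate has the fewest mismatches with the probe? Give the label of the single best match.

BC1 differs at 8 bases; BC2 differs at 3 bases. The closest is BC2.

BC2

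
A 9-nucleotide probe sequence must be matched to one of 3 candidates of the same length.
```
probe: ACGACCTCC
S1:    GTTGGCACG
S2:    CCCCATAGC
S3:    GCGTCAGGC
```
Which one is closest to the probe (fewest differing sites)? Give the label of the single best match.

S1 differs at 7 sites; S2 differs at 7 sites; S3 differs at 5 sites. The closest is S3.

S3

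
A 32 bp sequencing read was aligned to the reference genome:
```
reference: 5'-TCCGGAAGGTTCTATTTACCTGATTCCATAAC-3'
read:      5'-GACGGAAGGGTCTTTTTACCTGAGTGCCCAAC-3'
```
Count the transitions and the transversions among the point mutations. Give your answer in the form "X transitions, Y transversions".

1 transition, 7 transversions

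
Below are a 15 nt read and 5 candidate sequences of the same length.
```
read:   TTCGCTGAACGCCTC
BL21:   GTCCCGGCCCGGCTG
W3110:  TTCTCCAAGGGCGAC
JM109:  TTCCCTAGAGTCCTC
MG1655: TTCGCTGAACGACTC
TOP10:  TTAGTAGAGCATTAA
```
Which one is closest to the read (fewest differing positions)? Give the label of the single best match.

BL21 differs at 7 positions; W3110 differs at 7 positions; JM109 differs at 5 positions; MG1655 differs at 1 position; TOP10 differs at 9 positions. The closest is MG1655.

MG1655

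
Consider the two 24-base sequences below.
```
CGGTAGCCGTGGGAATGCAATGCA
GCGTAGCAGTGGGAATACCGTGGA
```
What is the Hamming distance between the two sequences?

The sequences differ at sites 1, 2, 8, 17, 19, 20, 23 (1-based) — 7 in total.

7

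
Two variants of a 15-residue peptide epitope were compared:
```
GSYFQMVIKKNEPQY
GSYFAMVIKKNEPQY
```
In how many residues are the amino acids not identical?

1

Mismatches (1-based): residue 5: Q→A.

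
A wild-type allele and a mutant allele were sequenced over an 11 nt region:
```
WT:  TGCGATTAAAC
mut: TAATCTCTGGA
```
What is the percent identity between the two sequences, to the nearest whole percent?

18%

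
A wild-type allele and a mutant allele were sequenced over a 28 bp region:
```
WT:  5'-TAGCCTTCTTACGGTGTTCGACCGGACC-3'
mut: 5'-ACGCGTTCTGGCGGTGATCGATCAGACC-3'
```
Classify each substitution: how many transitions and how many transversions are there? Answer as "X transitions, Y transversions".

Mismatches (1-based):
site 1: T→A (pyrimidine→purine, transversion)
site 2: A→C (purine→pyrimidine, transversion)
site 5: C→G (pyrimidine→purine, transversion)
site 10: T→G (pyrimidine→purine, transversion)
site 11: A→G (purine→purine, transition)
site 17: T→A (pyrimidine→purine, transversion)
site 22: C→T (pyrimidine→pyrimidine, transition)
site 24: G→A (purine→purine, transition)

3 transitions, 5 transversions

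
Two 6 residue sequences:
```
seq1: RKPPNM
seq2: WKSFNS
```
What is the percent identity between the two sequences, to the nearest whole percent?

4 positions differ (1, 3, 4, 6), so 2 of 6 match: 2/6 = 33.33%.

33%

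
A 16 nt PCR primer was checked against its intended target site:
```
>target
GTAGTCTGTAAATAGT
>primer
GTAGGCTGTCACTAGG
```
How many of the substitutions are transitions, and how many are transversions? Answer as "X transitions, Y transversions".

Transitions (purine↔purine or pyrimidine↔pyrimidine): none.
Transversions (purine↔pyrimidine): 5 T→G, 10 A→C, 12 A→C, 16 T→G.

0 transitions, 4 transversions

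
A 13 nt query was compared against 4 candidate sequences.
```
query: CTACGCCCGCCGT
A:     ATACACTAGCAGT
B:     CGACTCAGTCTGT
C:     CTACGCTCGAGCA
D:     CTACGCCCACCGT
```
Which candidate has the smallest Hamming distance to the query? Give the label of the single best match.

D

Hamming distances to query — A: 5; B: 6; C: 5; D: 1.
Smallest is D with 1 mismatch.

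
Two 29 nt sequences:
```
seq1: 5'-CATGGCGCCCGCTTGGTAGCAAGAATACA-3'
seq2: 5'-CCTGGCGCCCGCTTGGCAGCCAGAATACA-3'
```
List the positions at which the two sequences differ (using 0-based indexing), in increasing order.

1, 16, 20

Differences at position 1 (A→C), position 16 (T→C), position 20 (A→C).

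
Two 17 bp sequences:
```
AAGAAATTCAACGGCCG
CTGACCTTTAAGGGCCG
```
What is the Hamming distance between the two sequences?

6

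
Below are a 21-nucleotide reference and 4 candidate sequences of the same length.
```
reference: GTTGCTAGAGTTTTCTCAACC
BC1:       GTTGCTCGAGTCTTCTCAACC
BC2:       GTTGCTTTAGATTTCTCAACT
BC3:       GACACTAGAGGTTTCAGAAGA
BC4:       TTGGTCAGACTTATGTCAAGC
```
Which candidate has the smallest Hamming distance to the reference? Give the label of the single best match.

BC1

Hamming distances to reference — BC1: 2; BC2: 4; BC3: 8; BC4: 8.
Smallest is BC1 with 2 mismatches.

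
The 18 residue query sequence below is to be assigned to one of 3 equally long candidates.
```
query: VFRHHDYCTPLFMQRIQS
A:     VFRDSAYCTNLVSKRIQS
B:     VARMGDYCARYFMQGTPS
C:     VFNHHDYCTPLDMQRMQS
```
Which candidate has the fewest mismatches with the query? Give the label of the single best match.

A differs at 7 positions; B differs at 9 positions; C differs at 3 positions. The closest is C.

C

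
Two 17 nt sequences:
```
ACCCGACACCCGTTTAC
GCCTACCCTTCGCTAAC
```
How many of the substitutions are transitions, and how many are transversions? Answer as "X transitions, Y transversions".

Mismatches (1-based):
base 1: A→G (purine→purine, transition)
base 4: C→T (pyrimidine→pyrimidine, transition)
base 5: G→A (purine→purine, transition)
base 6: A→C (purine→pyrimidine, transversion)
base 8: A→C (purine→pyrimidine, transversion)
base 9: C→T (pyrimidine→pyrimidine, transition)
base 10: C→T (pyrimidine→pyrimidine, transition)
base 13: T→C (pyrimidine→pyrimidine, transition)
base 15: T→A (pyrimidine→purine, transversion)

6 transitions, 3 transversions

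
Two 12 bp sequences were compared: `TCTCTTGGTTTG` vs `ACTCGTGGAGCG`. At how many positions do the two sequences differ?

5

Comparing position by position, 5 positions differ: 1 (T/A), 5 (T/G), 9 (T/A), 10 (T/G), 11 (T/C).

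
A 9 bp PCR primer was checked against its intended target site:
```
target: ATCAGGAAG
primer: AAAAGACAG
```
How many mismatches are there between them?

4

The sequences differ at bases 2, 3, 6, 7 (1-based) — 4 in total.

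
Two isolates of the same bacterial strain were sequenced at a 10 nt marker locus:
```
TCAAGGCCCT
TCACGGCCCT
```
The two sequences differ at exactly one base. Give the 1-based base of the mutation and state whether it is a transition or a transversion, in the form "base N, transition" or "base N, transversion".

base 4, transversion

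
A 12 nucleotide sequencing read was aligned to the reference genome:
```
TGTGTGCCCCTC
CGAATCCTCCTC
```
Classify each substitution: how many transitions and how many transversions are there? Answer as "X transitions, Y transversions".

Mismatches (1-based):
base 1: T→C (pyrimidine→pyrimidine, transition)
base 3: T→A (pyrimidine→purine, transversion)
base 4: G→A (purine→purine, transition)
base 6: G→C (purine→pyrimidine, transversion)
base 8: C→T (pyrimidine→pyrimidine, transition)

3 transitions, 2 transversions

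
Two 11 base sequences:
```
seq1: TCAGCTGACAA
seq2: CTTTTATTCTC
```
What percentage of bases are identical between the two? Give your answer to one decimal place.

9.1%

10 positions differ (1, 2, 3, 4, 5, 6, 7, 8, 10, 11), so 1 of 11 match: 1/11 = 9.091%.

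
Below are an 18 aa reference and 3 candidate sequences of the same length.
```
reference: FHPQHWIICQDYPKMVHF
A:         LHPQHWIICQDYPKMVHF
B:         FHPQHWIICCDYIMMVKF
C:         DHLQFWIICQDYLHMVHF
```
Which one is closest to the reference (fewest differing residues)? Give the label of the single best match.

A differs at 1 residue; B differs at 4 residues; C differs at 5 residues. The closest is A.

A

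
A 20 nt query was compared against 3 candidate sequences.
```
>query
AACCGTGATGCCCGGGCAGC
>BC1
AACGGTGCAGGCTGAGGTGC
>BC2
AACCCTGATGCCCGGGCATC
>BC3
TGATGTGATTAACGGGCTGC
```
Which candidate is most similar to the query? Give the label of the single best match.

BC2

BC1 differs at 8 sites; BC2 differs at 2 sites; BC3 differs at 8 sites. The closest is BC2.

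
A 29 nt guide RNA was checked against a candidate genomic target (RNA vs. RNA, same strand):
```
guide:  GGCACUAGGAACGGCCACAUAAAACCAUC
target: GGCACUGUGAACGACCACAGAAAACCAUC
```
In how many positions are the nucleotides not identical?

4

Comparing position by position, 4 positions differ: 7 (A/G), 8 (G/U), 14 (G/A), 20 (U/G).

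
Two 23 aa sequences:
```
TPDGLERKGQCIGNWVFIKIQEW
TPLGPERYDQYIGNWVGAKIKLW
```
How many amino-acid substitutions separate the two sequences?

Comparing position by position, 9 residues differ: 3 (D/L), 5 (L/P), 8 (K/Y), 9 (G/D), 11 (C/Y), 17 (F/G), 18 (I/A), 21 (Q/K), 22 (E/L).

9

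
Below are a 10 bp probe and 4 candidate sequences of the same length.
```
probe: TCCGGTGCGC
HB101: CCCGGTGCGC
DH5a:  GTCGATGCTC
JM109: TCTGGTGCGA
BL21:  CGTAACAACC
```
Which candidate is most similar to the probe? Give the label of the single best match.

Hamming distances to probe — HB101: 1; DH5a: 4; JM109: 2; BL21: 9.
Smallest is HB101 with 1 mismatch.

HB101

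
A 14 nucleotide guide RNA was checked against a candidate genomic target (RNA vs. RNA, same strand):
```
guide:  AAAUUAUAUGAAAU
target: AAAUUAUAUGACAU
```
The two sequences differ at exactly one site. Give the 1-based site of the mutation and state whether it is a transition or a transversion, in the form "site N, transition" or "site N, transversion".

site 12, transversion

Site 12 changes A→C. A is a purine and C is a pyrimidine, so this is a transversion.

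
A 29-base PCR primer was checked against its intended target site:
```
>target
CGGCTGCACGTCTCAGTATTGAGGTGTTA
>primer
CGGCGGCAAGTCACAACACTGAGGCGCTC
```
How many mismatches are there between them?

9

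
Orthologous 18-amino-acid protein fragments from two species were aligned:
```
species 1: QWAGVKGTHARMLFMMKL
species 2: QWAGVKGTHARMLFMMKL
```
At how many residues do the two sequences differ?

0

The two sequences are identical at every position.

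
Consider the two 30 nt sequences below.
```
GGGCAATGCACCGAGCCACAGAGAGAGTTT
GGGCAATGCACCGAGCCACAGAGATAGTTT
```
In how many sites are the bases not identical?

Mismatches (1-based): site 25: G→T.

1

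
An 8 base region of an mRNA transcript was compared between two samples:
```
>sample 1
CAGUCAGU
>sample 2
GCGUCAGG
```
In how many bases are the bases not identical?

3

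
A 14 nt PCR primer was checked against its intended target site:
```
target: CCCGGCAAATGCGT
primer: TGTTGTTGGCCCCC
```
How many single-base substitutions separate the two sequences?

12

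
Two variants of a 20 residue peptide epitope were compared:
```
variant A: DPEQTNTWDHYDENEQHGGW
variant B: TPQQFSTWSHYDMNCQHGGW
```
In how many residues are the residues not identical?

7

Comparing position by position, 7 residues differ: 1 (D/T), 3 (E/Q), 5 (T/F), 6 (N/S), 9 (D/S), 13 (E/M), 15 (E/C).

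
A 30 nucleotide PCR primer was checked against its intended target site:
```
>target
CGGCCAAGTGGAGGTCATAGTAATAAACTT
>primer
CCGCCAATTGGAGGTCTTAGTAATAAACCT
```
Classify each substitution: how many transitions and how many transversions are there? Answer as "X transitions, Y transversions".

1 transition, 3 transversions

Transitions (purine↔purine or pyrimidine↔pyrimidine): 29 T→C.
Transversions (purine↔pyrimidine): 2 G→C, 8 G→T, 17 A→T.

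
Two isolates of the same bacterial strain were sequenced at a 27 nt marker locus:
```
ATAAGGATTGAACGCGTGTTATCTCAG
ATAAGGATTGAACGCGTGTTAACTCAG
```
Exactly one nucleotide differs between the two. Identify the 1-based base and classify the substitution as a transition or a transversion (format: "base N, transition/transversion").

base 22, transversion

Base 22 changes T→A. T is a pyrimidine and A is a purine, so this is a transversion.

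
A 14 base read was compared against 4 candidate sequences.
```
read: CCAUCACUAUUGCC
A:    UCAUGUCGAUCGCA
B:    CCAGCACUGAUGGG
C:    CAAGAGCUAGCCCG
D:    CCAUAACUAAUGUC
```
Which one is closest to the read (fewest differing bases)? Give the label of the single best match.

Hamming distances to read — A: 6; B: 5; C: 8; D: 3.
Smallest is D with 3 mismatches.

D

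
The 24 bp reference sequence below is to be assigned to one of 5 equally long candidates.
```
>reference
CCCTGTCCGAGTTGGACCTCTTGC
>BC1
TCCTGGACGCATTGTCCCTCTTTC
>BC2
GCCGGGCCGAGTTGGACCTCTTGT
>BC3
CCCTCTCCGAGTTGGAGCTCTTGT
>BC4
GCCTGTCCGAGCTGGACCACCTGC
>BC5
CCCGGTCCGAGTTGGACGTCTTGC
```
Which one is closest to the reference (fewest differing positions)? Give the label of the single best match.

BC1 differs at 8 positions; BC2 differs at 4 positions; BC3 differs at 3 positions; BC4 differs at 4 positions; BC5 differs at 2 positions. The closest is BC5.

BC5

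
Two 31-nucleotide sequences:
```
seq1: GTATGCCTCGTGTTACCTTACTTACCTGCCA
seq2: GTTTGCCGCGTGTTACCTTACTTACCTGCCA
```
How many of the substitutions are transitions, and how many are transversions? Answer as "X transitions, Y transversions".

Transitions (purine↔purine or pyrimidine↔pyrimidine): none.
Transversions (purine↔pyrimidine): 3 A→T, 8 T→G.

0 transitions, 2 transversions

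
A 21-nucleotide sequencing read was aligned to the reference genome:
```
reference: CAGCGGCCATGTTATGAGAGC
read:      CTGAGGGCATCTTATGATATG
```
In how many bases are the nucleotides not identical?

Mismatches (1-based): base 2: A→T; base 4: C→A; base 7: C→G; base 11: G→C; base 18: G→T; base 20: G→T; base 21: C→G.

7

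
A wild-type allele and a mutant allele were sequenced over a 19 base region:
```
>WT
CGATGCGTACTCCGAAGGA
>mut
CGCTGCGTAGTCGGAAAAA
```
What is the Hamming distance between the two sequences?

5

Comparing position by position, 5 positions differ: 3 (A/C), 10 (C/G), 13 (C/G), 17 (G/A), 18 (G/A).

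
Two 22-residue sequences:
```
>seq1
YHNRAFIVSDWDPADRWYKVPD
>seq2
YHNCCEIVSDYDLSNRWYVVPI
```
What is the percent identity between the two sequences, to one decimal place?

59.1%

9 positions differ (4, 5, 6, 11, 13, 14, 15, 19, 22), so 13 of 22 match: 13/22 = 59.09%.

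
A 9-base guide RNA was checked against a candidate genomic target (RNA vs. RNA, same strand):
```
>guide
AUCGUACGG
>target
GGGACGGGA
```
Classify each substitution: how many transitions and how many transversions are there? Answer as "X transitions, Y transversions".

5 transitions, 3 transversions

Transitions (purine↔purine or pyrimidine↔pyrimidine): 1 A→G, 4 G→A, 5 U→C, 6 A→G, 9 G→A.
Transversions (purine↔pyrimidine): 2 U→G, 3 C→G, 7 C→G.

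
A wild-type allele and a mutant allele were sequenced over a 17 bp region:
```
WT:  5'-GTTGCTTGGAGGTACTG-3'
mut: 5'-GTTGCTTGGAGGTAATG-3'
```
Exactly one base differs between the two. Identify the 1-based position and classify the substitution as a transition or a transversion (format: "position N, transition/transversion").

position 15, transversion

The sequences differ only at position 15: C→A (pyrimidine→purine), a transversion.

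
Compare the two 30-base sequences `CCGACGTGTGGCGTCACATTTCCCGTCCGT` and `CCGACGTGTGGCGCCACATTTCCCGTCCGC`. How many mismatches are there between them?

Comparing position by position, 2 positions differ: 14 (T/C), 30 (T/C).

2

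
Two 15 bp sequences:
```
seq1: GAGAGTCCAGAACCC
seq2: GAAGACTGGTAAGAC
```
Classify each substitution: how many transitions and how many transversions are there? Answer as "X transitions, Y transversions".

6 transitions, 4 transversions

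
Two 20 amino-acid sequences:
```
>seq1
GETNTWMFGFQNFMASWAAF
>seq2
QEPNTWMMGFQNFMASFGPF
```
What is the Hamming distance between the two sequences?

6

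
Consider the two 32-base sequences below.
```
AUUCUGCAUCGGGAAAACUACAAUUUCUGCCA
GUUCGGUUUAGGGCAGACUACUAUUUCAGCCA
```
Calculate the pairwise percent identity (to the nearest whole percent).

Mismatches at positions 1, 5, 7, 8, 10, 14, 16, 22, 28 (1-based): 9 of 32.
Identical positions: 23/32 = 71.88% → 72%.

72%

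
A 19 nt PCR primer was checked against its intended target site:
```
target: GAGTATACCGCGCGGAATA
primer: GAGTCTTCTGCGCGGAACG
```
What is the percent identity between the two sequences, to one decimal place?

Mismatches at positions 5, 7, 9, 18, 19 (1-based): 5 of 19.
Identical positions: 14/19 = 73.68% → 73.7%.

73.7%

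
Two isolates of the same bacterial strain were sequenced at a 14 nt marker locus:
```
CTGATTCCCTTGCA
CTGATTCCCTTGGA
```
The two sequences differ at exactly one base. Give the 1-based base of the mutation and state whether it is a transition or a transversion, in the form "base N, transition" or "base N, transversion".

base 13, transversion

Base 13 changes C→G. C is a pyrimidine and G is a purine, so this is a transversion.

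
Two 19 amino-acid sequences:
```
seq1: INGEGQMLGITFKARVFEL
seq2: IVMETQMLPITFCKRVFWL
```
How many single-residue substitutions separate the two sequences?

7

Comparing position by position, 7 residues differ: 2 (N/V), 3 (G/M), 5 (G/T), 9 (G/P), 13 (K/C), 14 (A/K), 18 (E/W).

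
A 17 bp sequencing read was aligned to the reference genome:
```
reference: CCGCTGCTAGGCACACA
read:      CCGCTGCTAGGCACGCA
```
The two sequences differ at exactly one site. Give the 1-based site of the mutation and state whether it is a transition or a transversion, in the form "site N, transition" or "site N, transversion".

Site 15 changes A→G. A is a purine and G is a purine, so this is a transition.

site 15, transition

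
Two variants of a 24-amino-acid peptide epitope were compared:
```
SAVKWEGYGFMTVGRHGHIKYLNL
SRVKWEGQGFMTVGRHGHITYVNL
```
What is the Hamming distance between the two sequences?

4

The sequences differ at positions 2, 8, 20, 22 (1-based) — 4 in total.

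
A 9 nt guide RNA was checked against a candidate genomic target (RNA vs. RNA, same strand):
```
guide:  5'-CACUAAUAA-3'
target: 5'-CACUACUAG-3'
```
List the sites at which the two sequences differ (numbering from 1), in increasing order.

Scanning 1-based: 6: A/C; 9: A/G.

6, 9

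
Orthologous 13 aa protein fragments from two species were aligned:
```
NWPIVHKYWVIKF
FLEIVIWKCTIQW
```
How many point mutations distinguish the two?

Comparing position by position, 10 positions differ: 1 (N/F), 2 (W/L), 3 (P/E), 6 (H/I), 7 (K/W), 8 (Y/K), 9 (W/C), 10 (V/T), 12 (K/Q), 13 (F/W).

10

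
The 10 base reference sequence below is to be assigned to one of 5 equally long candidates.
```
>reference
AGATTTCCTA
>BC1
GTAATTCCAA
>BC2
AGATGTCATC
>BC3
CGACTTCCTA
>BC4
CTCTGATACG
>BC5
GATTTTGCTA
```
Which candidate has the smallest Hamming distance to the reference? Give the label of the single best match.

BC3

BC1 differs at 4 sites; BC2 differs at 3 sites; BC3 differs at 2 sites; BC4 differs at 9 sites; BC5 differs at 4 sites. The closest is BC3.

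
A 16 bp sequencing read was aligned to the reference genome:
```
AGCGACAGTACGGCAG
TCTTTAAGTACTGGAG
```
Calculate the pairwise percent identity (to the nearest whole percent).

50%

8 positions differ (1, 2, 3, 4, 5, 6, 12, 14), so 8 of 16 match: 8/16 = 50%.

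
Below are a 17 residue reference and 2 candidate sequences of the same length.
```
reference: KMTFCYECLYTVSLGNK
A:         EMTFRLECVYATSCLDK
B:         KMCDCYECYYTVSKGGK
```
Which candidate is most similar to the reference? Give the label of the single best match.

B

A differs at 9 positions; B differs at 5 positions. The closest is B.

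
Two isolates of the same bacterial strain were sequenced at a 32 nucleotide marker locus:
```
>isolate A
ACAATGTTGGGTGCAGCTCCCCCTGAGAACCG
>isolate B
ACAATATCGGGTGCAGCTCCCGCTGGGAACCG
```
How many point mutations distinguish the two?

Mismatches (1-based): site 6: G→A; site 8: T→C; site 22: C→G; site 26: A→G.

4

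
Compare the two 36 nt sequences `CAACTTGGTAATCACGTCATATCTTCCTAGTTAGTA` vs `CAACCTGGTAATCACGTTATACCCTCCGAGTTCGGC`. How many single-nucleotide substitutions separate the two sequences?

Comparing position by position, 8 sites differ: 5 (T/C), 18 (C/T), 22 (T/C), 24 (T/C), 28 (T/G), 33 (A/C), 35 (T/G), 36 (A/C).

8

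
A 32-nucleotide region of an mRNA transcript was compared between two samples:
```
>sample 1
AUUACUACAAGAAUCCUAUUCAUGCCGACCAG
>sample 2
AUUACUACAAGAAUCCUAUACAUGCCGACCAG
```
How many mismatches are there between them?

1

Mismatches (1-based): position 20: U→A.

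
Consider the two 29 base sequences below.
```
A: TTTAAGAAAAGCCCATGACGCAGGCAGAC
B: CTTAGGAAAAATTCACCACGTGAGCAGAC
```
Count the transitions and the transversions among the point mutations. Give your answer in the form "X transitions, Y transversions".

9 transitions, 1 transversion

Mismatches (1-based):
base 1: T→C (pyrimidine→pyrimidine, transition)
base 5: A→G (purine→purine, transition)
base 11: G→A (purine→purine, transition)
base 12: C→T (pyrimidine→pyrimidine, transition)
base 13: C→T (pyrimidine→pyrimidine, transition)
base 16: T→C (pyrimidine→pyrimidine, transition)
base 17: G→C (purine→pyrimidine, transversion)
base 21: C→T (pyrimidine→pyrimidine, transition)
base 22: A→G (purine→purine, transition)
base 23: G→A (purine→purine, transition)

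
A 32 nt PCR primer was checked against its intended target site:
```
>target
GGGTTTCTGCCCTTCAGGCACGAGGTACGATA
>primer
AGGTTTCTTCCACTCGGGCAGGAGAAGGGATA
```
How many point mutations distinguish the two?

The sequences differ at sites 1, 9, 12, 13, 16, 21, 25, 26, 27, 28 (1-based) — 10 in total.

10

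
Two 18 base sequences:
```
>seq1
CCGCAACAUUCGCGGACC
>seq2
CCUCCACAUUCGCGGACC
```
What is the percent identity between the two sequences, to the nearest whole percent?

89%

2 positions differ (3, 5), so 16 of 18 match: 16/18 = 88.89%.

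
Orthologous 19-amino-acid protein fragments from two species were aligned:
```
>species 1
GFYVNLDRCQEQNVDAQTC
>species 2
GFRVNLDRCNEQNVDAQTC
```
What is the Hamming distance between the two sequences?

Mismatches (1-based): position 3: Y→R; position 10: Q→N.

2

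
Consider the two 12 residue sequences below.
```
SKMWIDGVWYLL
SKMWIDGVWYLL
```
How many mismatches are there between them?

0

The two sequences are identical at every position.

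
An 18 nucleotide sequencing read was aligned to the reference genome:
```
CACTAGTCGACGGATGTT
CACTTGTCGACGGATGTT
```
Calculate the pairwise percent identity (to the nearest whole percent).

94%

1 position differs (5), so 17 of 18 match: 17/18 = 94.44%.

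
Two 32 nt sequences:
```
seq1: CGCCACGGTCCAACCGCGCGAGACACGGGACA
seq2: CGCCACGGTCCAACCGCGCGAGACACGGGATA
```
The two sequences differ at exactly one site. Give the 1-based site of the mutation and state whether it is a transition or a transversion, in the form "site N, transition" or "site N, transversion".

site 31, transition

Site 31 changes C→T. C is a pyrimidine and T is a pyrimidine, so this is a transition.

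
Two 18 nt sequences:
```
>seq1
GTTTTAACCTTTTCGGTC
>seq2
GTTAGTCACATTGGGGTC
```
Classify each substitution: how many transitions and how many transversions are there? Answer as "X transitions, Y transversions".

Transitions (purine↔purine or pyrimidine↔pyrimidine): none.
Transversions (purine↔pyrimidine): 4 T→A, 5 T→G, 6 A→T, 7 A→C, 8 C→A, 10 T→A, 13 T→G, 14 C→G.

0 transitions, 8 transversions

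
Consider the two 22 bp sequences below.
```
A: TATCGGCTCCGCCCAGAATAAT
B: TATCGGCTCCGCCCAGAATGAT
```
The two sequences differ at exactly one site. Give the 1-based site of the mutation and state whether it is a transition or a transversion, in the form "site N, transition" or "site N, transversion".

site 20, transition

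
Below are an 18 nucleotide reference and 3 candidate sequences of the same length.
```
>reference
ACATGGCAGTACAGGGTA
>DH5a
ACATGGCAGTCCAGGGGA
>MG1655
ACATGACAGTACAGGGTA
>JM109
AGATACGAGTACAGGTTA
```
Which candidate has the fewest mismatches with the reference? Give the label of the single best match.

MG1655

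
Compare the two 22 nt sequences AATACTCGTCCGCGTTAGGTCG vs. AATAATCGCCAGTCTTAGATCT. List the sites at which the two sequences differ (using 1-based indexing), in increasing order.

Differences at site 5 (C→A), site 9 (T→C), site 11 (C→A), site 13 (C→T), site 14 (G→C), site 19 (G→A), site 22 (G→T).

5, 9, 11, 13, 14, 19, 22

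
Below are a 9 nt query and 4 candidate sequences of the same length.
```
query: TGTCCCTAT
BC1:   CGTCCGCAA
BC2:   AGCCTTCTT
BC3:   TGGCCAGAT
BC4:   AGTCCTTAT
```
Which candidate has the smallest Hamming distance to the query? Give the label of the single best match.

BC1 differs at 4 sites; BC2 differs at 6 sites; BC3 differs at 3 sites; BC4 differs at 2 sites. The closest is BC4.

BC4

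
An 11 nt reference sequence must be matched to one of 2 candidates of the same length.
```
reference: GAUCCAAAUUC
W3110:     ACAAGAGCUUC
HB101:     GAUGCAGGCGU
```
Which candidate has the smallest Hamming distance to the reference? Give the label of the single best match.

HB101

Hamming distances to reference — W3110: 7; HB101: 6.
Smallest is HB101 with 6 mismatches.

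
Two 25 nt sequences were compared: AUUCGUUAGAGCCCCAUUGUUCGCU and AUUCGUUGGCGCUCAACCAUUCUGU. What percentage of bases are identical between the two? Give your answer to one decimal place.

64.0%

Mismatches at positions 8, 10, 13, 15, 17, 18, 19, 23, 24 (1-based): 9 of 25.
Identical positions: 16/25 = 64% → 64.0%.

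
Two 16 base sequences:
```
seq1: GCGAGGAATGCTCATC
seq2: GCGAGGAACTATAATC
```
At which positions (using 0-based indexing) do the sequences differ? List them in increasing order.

Scanning 0-based: 8: T/C; 9: G/T; 10: C/A; 12: C/A.

8, 9, 10, 12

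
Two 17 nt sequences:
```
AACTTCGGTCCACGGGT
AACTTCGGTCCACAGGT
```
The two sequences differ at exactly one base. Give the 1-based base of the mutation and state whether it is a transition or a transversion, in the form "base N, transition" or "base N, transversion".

base 14, transition

The sequences differ only at base 14: G→A (purine→purine), a transition.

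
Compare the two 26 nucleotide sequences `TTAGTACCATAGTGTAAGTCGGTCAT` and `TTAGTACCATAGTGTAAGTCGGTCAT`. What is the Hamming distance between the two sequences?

No positions differ; the sequences are identical.

0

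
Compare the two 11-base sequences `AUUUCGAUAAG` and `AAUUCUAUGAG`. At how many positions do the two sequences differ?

The sequences differ at positions 2, 6, 9 (1-based) — 3 in total.

3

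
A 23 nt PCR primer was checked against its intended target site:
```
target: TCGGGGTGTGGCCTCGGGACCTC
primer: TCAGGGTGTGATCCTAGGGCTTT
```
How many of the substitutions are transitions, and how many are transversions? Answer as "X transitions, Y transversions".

9 transitions, 0 transversions

Transitions (purine↔purine or pyrimidine↔pyrimidine): 3 G→A, 11 G→A, 12 C→T, 14 T→C, 15 C→T, 16 G→A, 19 A→G, 21 C→T, 23 C→T.
Transversions (purine↔pyrimidine): none.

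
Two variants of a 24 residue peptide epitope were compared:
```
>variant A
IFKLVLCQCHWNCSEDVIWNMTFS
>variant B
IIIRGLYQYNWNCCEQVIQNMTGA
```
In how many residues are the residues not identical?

12

Comparing position by position, 12 residues differ: 2 (F/I), 3 (K/I), 4 (L/R), 5 (V/G), 7 (C/Y), 9 (C/Y), 10 (H/N), 14 (S/C), 16 (D/Q), 19 (W/Q), 23 (F/G), 24 (S/A).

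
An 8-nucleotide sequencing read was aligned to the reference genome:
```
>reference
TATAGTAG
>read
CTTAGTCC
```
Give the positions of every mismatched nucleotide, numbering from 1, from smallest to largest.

Scanning 1-based: 1: T/C; 2: A/T; 7: A/C; 8: G/C.

1, 2, 7, 8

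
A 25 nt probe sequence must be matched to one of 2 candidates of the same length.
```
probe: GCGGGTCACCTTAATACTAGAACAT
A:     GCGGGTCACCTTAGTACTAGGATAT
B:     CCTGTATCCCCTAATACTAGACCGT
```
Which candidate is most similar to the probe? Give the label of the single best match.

A

Hamming distances to probe — A: 3; B: 9.
Smallest is A with 3 mismatches.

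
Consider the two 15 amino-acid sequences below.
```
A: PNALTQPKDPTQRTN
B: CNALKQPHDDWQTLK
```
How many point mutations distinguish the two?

Comparing position by position, 8 positions differ: 1 (P/C), 5 (T/K), 8 (K/H), 10 (P/D), 11 (T/W), 13 (R/T), 14 (T/L), 15 (N/K).

8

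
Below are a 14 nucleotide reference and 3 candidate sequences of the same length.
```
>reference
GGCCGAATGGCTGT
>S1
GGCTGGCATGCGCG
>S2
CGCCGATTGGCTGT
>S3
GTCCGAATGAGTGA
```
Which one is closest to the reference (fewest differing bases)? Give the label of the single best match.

S2

S1 differs at 8 bases; S2 differs at 2 bases; S3 differs at 4 bases. The closest is S2.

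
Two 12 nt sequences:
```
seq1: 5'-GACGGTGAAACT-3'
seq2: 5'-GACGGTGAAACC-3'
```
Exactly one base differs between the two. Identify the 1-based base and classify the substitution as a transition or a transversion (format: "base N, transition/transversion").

Base 12 changes T→C. T is a pyrimidine and C is a pyrimidine, so this is a transition.

base 12, transition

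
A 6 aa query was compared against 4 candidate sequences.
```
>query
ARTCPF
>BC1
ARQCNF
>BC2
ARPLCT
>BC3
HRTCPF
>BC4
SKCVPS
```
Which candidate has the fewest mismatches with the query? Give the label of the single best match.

BC3

BC1 differs at 2 positions; BC2 differs at 4 positions; BC3 differs at 1 position; BC4 differs at 5 positions. The closest is BC3.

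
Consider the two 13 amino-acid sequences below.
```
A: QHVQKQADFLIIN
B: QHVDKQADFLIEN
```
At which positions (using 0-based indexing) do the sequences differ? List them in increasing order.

Scanning 0-based: 3: Q/D; 11: I/E.

3, 11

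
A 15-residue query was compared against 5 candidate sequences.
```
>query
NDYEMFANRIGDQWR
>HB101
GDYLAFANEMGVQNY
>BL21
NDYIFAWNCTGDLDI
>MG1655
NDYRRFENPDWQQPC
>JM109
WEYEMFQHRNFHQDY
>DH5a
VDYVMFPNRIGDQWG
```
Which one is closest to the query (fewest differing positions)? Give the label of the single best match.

HB101 differs at 8 positions; BL21 differs at 9 positions; MG1655 differs at 9 positions; JM109 differs at 9 positions; DH5a differs at 4 positions. The closest is DH5a.

DH5a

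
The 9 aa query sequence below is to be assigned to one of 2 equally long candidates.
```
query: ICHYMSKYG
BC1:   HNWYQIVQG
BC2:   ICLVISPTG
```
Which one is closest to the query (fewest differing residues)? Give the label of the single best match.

BC2

Hamming distances to query — BC1: 7; BC2: 5.
Smallest is BC2 with 5 mismatches.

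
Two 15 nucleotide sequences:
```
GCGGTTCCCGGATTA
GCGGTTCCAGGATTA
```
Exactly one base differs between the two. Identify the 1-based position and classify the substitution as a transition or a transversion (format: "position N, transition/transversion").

Position 9 changes C→A. C is a pyrimidine and A is a purine, so this is a transversion.

position 9, transversion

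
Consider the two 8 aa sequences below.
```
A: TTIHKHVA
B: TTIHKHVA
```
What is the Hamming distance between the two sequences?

0

No positions differ; the sequences are identical.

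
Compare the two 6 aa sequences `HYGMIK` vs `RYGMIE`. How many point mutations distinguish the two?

The sequences differ at positions 1, 6 (1-based) — 2 in total.

2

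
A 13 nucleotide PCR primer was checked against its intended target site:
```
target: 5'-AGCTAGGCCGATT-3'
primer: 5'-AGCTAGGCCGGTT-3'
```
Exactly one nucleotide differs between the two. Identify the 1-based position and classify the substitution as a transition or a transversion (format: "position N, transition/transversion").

Position 11 changes A→G. A is a purine and G is a purine, so this is a transition.

position 11, transition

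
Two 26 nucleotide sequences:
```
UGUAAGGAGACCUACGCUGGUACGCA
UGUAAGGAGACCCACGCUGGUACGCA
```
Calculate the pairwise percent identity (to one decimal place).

96.2%

Mismatch at position 13 (1-based): 1 of 26.
Identical positions: 25/26 = 96.15% → 96.2%.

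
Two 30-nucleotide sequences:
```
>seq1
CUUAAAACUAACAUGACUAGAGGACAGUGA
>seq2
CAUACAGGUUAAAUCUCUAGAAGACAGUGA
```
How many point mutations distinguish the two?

Comparing position by position, 9 sites differ: 2 (U/A), 5 (A/C), 7 (A/G), 8 (C/G), 10 (A/U), 12 (C/A), 15 (G/C), 16 (A/U), 22 (G/A).

9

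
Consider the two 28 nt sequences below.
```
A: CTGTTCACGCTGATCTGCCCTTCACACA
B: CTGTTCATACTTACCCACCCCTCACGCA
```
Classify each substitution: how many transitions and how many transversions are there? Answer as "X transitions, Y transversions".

Transitions (purine↔purine or pyrimidine↔pyrimidine): 8 C→T, 9 G→A, 14 T→C, 16 T→C, 17 G→A, 21 T→C, 26 A→G.
Transversions (purine↔pyrimidine): 12 G→T.

7 transitions, 1 transversion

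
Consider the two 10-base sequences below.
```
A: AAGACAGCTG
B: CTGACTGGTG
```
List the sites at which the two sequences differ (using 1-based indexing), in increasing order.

Scanning 1-based: 1: A/C; 2: A/T; 6: A/T; 8: C/G.

1, 2, 6, 8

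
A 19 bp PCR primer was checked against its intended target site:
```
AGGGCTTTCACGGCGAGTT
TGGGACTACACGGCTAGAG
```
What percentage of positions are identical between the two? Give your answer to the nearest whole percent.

7 positions differ (1, 5, 6, 8, 15, 18, 19), so 12 of 19 match: 12/19 = 63.16%.

63%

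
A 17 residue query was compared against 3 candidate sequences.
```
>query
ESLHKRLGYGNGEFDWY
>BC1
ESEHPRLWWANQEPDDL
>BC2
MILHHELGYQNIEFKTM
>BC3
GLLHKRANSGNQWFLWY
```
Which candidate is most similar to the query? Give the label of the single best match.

BC3

BC1 differs at 9 residues; BC2 differs at 9 residues; BC3 differs at 8 residues. The closest is BC3.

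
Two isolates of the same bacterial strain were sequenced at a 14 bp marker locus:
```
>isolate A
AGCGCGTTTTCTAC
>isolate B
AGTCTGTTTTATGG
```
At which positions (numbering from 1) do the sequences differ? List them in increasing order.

3, 4, 5, 11, 13, 14

Scanning 1-based: 3: C/T; 4: G/C; 5: C/T; 11: C/A; 13: A/G; 14: C/G.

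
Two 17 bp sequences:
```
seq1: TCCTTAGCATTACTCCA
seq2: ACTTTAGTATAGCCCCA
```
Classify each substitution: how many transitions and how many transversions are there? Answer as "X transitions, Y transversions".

Mismatches (1-based):
position 1: T→A (pyrimidine→purine, transversion)
position 3: C→T (pyrimidine→pyrimidine, transition)
position 8: C→T (pyrimidine→pyrimidine, transition)
position 11: T→A (pyrimidine→purine, transversion)
position 12: A→G (purine→purine, transition)
position 14: T→C (pyrimidine→pyrimidine, transition)

4 transitions, 2 transversions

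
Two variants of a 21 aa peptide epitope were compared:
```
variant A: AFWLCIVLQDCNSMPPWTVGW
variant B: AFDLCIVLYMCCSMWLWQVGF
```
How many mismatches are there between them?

8

The sequences differ at residues 3, 9, 10, 12, 15, 16, 18, 21 (1-based) — 8 in total.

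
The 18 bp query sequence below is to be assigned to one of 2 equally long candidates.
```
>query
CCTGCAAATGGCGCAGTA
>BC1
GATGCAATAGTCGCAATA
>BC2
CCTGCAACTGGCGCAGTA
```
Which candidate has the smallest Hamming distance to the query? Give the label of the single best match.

BC1 differs at 6 positions; BC2 differs at 1 position. The closest is BC2.

BC2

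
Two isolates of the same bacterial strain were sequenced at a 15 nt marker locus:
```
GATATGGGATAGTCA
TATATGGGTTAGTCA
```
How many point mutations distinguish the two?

The sequences differ at bases 1, 9 (1-based) — 2 in total.

2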